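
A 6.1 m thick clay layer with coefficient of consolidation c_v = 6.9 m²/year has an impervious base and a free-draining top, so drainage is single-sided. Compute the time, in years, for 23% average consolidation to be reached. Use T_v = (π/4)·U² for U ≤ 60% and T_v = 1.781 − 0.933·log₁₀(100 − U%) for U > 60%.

Drainage path length: H_d = H = 6.1 m (single drainage).
U ≤ 60%: T_v = (π/4)·U² = (π/4)×0.23² = 0.041548.
t = T_v·H_d²/c_v = 0.041548×6.1²/6.9 = 0.2241 years.

t ≈ 0.224 years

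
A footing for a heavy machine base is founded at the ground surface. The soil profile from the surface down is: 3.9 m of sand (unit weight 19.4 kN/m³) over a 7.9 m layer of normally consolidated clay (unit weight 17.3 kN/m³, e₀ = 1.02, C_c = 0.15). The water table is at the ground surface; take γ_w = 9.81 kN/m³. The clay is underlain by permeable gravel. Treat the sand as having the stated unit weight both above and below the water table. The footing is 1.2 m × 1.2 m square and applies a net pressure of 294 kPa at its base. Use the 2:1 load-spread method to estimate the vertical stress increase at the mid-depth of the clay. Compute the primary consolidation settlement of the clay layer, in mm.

S_c ≈ 18.9 mm

Mid-depth of clay below the ground surface: z = 3.9 + 7.9/2 = 7.85 m.
Total vertical stress at mid-clay: σ_v = 19.4×3.9 + 17.3×3.95 = 144 kPa.
Pore pressure: u = 9.81×(7.85 − 0) = 77.008 kPa.
Initial effective stress: σ'_0 = σ_v − u = 144 − 77.008 = 66.992 kPa.
Stress increase at mid-clay by the 2:1 spreading method:
Δσ = qBL/((B+z)(L+z)) = 294×1.2×1.2/((1.2+7.85)(1.2+7.85)) = 5.1691 kPa
Final effective stress: σ'_f = σ'_0 + Δσ = 66.992 + 5.1691 = 72.161 kPa.
Normally consolidated clay, so the full stress increment lies on the virgin compression line:
S_c = C_c·H/(1+e₀)·log₁₀(σ'_f/σ'_0) = 0.15×7.9/(1+1.02)×log₁₀(72.161/66.992)
    = 0.58663 × 0.03228 = 0.01894 m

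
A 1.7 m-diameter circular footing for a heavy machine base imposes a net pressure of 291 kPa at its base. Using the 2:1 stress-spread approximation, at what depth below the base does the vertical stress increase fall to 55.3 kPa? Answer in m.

z ≈ 2.2 m

2:1 spreading — at depth z the loaded area has grown by z in each plan dimension:
qD²/(D+z)² = Δσ_z ⇒ z = D(√(q/Δσ_z) − 1) = 1.7×(√(291/55.3) − 1) = 2.2 m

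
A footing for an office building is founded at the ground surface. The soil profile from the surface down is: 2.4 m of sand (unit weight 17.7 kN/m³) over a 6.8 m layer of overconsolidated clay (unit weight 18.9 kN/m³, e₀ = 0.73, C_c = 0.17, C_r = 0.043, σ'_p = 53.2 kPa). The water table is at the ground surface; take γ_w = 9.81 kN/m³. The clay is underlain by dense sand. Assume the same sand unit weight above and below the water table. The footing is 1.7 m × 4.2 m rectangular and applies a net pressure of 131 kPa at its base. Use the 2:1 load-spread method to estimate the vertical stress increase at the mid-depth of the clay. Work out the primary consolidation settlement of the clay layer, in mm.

Mid-depth of clay below the ground surface: z = 2.4 + 6.8/2 = 5.8 m.
Total vertical stress at mid-clay: σ_v = 17.7×2.4 + 18.9×3.4 = 106.74 kPa.
Pore pressure: u = 9.81×(5.8 − 0) = 56.898 kPa.
Initial effective stress: σ'_0 = σ_v − u = 106.74 − 56.898 = 49.842 kPa.
Stress increase at mid-clay by the 2:1 spreading method:
Δσ = qBL/((B+z)(L+z)) = 131×1.7×4.2/((1.7+5.8)(4.2+5.8)) = 12.471 kPa
Final effective stress: σ'_f = 49.842 + 12.471 = 62.313 kPa.
σ'_f = 62.313 > σ'_p = 53.2 kPa, so the stress path crosses the preconsolidation pressure — recompression up to σ'_p, then virgin compression beyond:
S_c = H/(1+e₀)·[C_r·log₁₀(σ'_p/σ'_0) + C_c·log₁₀(σ'_f/σ'_p)]
    = 6.8/1.73 × [0.043×log₁₀(53.2/49.842) + 0.17×log₁₀(62.313/53.2)]
    = 3.9306 × [0.0012176 + 0.011673] = 0.05067 m

S_c ≈ 50.7 mm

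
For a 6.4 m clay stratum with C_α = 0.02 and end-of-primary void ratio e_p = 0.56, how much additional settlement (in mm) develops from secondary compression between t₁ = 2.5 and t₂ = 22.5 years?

Secondary compression: S_s = C_α·H/(1+e_p)·log₁₀(t₂/t₁)
S_s = 0.02×6.4/(1+0.56)×log₁₀(22.5/2.5)
    = 0.08205 × 0.9542 = 0.0783 m

S_s ≈ 78.3 mm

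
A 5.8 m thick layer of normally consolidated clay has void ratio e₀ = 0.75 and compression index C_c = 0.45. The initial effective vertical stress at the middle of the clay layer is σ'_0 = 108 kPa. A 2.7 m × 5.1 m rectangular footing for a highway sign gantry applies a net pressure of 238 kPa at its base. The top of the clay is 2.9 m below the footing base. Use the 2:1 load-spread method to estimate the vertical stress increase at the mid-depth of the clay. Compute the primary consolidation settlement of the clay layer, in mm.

S_c ≈ 183 mm

Mid-depth of clay below the footing base: z = 2.9 + 5.8/2 = 5.8 m.
Stress increase at mid-clay by the 2:1 spreading method:
Δσ = qBL/((B+z)(L+z)) = 238×2.7×5.1/((2.7+5.8)(5.1+5.8)) = 35.372 kPa
Final effective stress: σ'_f = σ'_0 + Δσ = 108 + 35.372 = 143.37 kPa.
Normally consolidated clay, so the full stress increment lies on the virgin compression line:
S_c = C_c·H/(1+e₀)·log₁₀(σ'_f/σ'_0) = 0.45×5.8/(1+0.75)×log₁₀(143.37/108)
    = 1.4914 × 0.12303 = 0.1835 m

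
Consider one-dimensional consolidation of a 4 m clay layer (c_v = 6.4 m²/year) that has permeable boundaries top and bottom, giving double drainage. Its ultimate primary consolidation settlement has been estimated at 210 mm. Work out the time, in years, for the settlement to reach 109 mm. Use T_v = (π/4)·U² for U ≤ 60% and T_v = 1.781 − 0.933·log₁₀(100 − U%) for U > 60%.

Drainage path length: H_d = H/2 = 2 m (double drainage).
U = S(t)/S_ult = 109/210 = 0.519.
U ≤ 60%: T_v = (π/4)·U² = (π/4)×0.51905² = 0.21159.
t = T_v·H_d²/c_v = 0.21159×2²/6.4 = 0.1322 years.

t ≈ 0.132 years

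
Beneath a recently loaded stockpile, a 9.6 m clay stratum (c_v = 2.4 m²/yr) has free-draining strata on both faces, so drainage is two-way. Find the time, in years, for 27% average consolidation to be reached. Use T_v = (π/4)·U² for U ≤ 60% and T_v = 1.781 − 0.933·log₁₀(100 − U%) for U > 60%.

Drainage path length: H_d = H/2 = 4.8 m (double drainage).
U ≤ 60%: T_v = (π/4)·U² = (π/4)×0.27² = 0.057256.
t = T_v·H_d²/c_v = 0.057256×4.8²/2.4 = 0.5497 years.

t ≈ 0.55 years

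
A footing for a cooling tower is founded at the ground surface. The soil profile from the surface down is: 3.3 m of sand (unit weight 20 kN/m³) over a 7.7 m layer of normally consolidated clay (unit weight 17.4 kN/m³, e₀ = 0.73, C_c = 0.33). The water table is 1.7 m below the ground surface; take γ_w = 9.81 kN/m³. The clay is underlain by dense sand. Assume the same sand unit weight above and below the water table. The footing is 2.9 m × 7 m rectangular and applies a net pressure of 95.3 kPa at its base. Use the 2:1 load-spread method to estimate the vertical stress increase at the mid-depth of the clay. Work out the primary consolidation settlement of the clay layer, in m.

S_c ≈ 0.101 m

Mid-depth of clay below the ground surface: z = 3.3 + 7.7/2 = 7.15 m.
Total vertical stress at mid-clay: σ_v = 20×3.3 + 17.4×3.85 = 132.99 kPa.
Pore pressure: u = 9.81×(7.15 − 1.7) = 53.465 kPa.
Initial effective stress: σ'_0 = σ_v − u = 132.99 − 53.465 = 79.525 kPa.
Stress increase at mid-clay by the 2:1 spreading method:
Δσ = qBL/((B+z)(L+z)) = 95.3×2.9×7/((2.9+7.15)(7+7.15)) = 13.604 kPa
Final effective stress: σ'_f = σ'_0 + Δσ = 79.525 + 13.604 = 93.129 kPa.
Normally consolidated clay, so the full stress increment lies on the virgin compression line:
S_c = C_c·H/(1+e₀)·log₁₀(σ'_f/σ'_0) = 0.33×7.7/(1+0.73)×log₁₀(93.129/79.525)
    = 1.4688 × 0.068581 = 0.1007 m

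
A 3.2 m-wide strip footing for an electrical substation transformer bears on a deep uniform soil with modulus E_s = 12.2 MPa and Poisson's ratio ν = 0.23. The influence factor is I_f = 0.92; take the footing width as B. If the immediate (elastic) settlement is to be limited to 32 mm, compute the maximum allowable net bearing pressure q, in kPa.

q ≈ 140 kPa

E_s = 12.2 MPa = 12200 kPa.
S_e = q·B·(1−ν²)/E_s · I_f  ⇒  q = S_e·E_s / (B·(1−ν²)·I_f).
q = 0.032 × 12200 / (3.2 × 0.9471 × 0.92) = 140 kPa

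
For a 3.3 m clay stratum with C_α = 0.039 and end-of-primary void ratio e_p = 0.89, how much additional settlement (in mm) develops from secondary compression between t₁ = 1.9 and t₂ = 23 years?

Secondary compression: S_s = C_α·H/(1+e_p)·log₁₀(t₂/t₁)
S_s = 0.039×3.3/(1+0.89)×log₁₀(23/1.9)
    = 0.0681 × 1.083 = 0.07375 m

S_s ≈ 73.7 mm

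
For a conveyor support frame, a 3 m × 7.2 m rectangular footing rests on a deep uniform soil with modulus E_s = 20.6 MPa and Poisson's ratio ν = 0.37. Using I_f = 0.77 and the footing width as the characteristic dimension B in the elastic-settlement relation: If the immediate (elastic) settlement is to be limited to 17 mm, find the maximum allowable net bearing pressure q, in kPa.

q ≈ 176 kPa

E_s = 20.6 MPa = 20600 kPa.
S_e = q·B·(1−ν²)/E_s · I_f  ⇒  q = S_e·E_s / (B·(1−ν²)·I_f).
q = 0.017 × 20600 / (3 × 0.8631 × 0.77) = 175.6 kPa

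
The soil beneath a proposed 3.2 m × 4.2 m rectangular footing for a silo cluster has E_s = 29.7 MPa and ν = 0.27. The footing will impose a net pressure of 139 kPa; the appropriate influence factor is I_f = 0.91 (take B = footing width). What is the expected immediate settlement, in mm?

Immediate (elastic) settlement: S_e = q·B·(1−ν²)/E_s · I_f.
E_s = 29.7 MPa = 29700 kPa.
S_e = 139 × 3.2 × (1 − 0.27²) / 29700 × 0.91
    = 139 × 3.2 × 0.9271 / 29700 × 0.91
    = 0.01264 m = 12.64 mm

S_e ≈ 12.6 mm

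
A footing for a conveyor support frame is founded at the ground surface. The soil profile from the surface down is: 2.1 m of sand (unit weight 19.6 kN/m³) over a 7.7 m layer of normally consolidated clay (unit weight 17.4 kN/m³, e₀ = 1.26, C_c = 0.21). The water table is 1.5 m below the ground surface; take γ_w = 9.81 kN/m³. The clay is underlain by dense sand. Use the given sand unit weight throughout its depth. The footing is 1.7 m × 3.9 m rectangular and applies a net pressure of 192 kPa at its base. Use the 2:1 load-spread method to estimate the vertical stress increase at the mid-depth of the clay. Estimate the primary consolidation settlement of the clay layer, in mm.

S_c ≈ 72.3 mm

Mid-depth of clay below the ground surface: z = 2.1 + 7.7/2 = 5.95 m.
Total vertical stress at mid-clay: σ_v = 19.6×2.1 + 17.4×3.85 = 108.15 kPa.
Pore pressure: u = 9.81×(5.95 − 1.5) = 43.655 kPa.
Initial effective stress: σ'_0 = σ_v − u = 108.15 − 43.655 = 64.495 kPa.
Stress increase at mid-clay by the 2:1 spreading method:
Δσ = qBL/((B+z)(L+z)) = 192×1.7×3.9/((1.7+5.95)(3.9+5.95)) = 16.893 kPa
Final effective stress: σ'_f = σ'_0 + Δσ = 64.495 + 16.893 = 81.388 kPa.
Normally consolidated clay, so the full stress increment lies on the virgin compression line:
S_c = C_c·H/(1+e₀)·log₁₀(σ'_f/σ'_0) = 0.21×7.7/(1+1.26)×log₁₀(81.388/64.495)
    = 0.71549 × 0.10103 = 0.07229 m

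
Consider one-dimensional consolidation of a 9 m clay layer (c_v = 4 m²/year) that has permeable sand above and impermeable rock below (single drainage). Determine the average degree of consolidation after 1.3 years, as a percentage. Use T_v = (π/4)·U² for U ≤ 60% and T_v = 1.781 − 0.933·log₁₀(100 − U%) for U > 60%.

Drainage path length: H_d = H = 9 m (single drainage).
T_v = c_v·t/H_d² = 4×1.3/9² = 0.064198.
T_v = 0.064198 corresponds to the U ≤ 60% branch:
U = √(4T_v/π) = 0.2859

U ≈ 28.6 %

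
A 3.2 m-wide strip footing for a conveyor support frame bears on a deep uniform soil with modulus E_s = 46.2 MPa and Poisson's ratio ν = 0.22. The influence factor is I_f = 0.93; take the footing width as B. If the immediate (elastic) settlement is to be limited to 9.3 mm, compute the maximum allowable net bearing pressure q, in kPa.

E_s = 46.2 MPa = 46200 kPa.
S_e = q·B·(1−ν²)/E_s · I_f  ⇒  q = S_e·E_s / (B·(1−ν²)·I_f).
q = 0.0093 × 46200 / (3.2 × 0.9516 × 0.93) = 151.7 kPa

q ≈ 152 kPa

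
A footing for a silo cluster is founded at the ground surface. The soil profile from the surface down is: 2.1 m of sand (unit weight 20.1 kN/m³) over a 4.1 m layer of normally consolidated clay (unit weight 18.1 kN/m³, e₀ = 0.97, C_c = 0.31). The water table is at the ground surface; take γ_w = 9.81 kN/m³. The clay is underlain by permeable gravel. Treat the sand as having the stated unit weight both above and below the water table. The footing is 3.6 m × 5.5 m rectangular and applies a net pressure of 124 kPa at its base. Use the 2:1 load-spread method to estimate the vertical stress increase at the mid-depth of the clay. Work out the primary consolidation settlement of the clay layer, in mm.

Mid-depth of clay below the ground surface: z = 2.1 + 4.1/2 = 4.15 m.
Total vertical stress at mid-clay: σ_v = 20.1×2.1 + 18.1×2.05 = 79.315 kPa.
Pore pressure: u = 9.81×(4.15 − 0) = 40.712 kPa.
Initial effective stress: σ'_0 = σ_v − u = 79.315 − 40.712 = 38.603 kPa.
Stress increase at mid-clay by the 2:1 spreading method:
Δσ = qBL/((B+z)(L+z)) = 124×3.6×5.5/((3.6+4.15)(5.5+4.15)) = 32.829 kPa
Final effective stress: σ'_f = σ'_0 + Δσ = 38.603 + 32.829 = 71.432 kPa.
Normally consolidated clay, so the full stress increment lies on the virgin compression line:
S_c = C_c·H/(1+e₀)·log₁₀(σ'_f/σ'_0) = 0.31×4.1/(1+0.97)×log₁₀(71.432/38.603)
    = 0.64518 × 0.26727 = 0.1724 m

S_c ≈ 172 mm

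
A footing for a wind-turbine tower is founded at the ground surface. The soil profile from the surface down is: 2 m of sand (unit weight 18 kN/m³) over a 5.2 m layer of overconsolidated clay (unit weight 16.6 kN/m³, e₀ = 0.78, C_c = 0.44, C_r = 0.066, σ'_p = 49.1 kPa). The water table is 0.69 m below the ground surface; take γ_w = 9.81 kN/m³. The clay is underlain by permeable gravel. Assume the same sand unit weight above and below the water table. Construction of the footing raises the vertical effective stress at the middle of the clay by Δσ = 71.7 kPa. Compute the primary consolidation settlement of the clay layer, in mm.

S_c ≈ 478 mm

Mid-depth of clay below the ground surface: z = 2 + 5.2/2 = 4.6 m.
Total vertical stress at mid-clay: σ_v = 18×2 + 16.6×2.6 = 79.16 kPa.
Pore pressure: u = 9.81×(4.6 − 0.69) = 38.357 kPa.
Initial effective stress: σ'_0 = σ_v − u = 79.16 − 38.357 = 40.803 kPa.
Final effective stress: σ'_f = 40.803 + 71.7 = 112.5 kPa.
σ'_f = 112.5 > σ'_p = 49.1 kPa, so the stress path crosses the preconsolidation pressure — recompression up to σ'_p, then virgin compression beyond:
S_c = H/(1+e₀)·[C_r·log₁₀(σ'_p/σ'_0) + C_c·log₁₀(σ'_f/σ'_p)]
    = 5.2/1.78 × [0.066×log₁₀(49.1/40.803) + 0.44×log₁₀(112.5/49.1)]
    = 2.9213 × [0.0053057 + 0.15843] = 0.4783 m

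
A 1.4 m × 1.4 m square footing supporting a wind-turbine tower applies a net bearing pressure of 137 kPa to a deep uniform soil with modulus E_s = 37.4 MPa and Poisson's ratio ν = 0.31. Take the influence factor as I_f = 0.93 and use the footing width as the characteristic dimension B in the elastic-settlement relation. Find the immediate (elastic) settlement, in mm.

Immediate (elastic) settlement: S_e = q·B·(1−ν²)/E_s · I_f.
E_s = 37.4 MPa = 37400 kPa.
S_e = 137 × 1.4 × (1 − 0.31²) / 37400 × 0.93
    = 137 × 1.4 × 0.9039 / 37400 × 0.93
    = 0.004311 m = 4.311 mm

S_e ≈ 4.31 mm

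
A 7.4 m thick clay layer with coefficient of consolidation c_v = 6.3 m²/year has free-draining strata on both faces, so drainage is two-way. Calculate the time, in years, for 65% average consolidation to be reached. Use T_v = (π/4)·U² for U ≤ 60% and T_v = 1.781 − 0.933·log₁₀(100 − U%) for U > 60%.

Drainage path length: H_d = H/2 = 3.7 m (double drainage).
U > 60%: T_v = 1.781 − 0.933·log₁₀(100 − 65) = 0.34038.
t = T_v·H_d²/c_v = 0.34038×3.7²/6.3 = 0.7397 years.

t ≈ 0.74 years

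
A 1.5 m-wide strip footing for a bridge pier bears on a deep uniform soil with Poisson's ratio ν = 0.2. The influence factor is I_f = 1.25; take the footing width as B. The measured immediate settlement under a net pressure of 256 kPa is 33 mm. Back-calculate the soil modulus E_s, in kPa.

S_e = q·B·(1−ν²)/E_s · I_f  ⇒  E_s = q·B·(1−ν²)·I_f / S_e.
E_s = 256 × 1.5 × 0.96 × 1.25 / 0.033 = 13960 kPa

E_s ≈ 14000 kPa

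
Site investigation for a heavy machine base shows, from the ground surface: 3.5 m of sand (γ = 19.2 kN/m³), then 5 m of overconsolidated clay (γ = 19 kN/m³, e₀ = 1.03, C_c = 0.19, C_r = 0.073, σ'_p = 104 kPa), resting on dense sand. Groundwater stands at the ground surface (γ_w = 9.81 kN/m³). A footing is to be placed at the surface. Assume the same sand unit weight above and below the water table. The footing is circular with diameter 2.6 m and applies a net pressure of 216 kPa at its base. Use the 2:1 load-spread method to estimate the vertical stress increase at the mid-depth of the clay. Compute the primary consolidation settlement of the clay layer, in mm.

S_c ≈ 23.6 mm

Mid-depth of clay below the ground surface: z = 3.5 + 5/2 = 6 m.
Total vertical stress at mid-clay: σ_v = 19.2×3.5 + 19×2.5 = 114.7 kPa.
Pore pressure: u = 9.81×(6 − 0) = 58.86 kPa.
Initial effective stress: σ'_0 = σ_v − u = 114.7 − 58.86 = 55.84 kPa.
Stress increase at mid-clay by the 2:1 spreading method:
Δσ ≈ qD²/(D+z)² = 216×2.6²/(2.6+6)² = 19.743 kPa
Final effective stress: σ'_f = 55.84 + 19.743 = 75.583 kPa.
σ'_f = 75.583 ≤ σ'_p = 104 kPa, so the clay remains overconsolidated and only the recompression index applies:
S_c = C_r·H/(1+e₀)·log₁₀(σ'_f/σ'_0) = 0.073×5/2.03×log₁₀(75.583/55.84)
    = 0.17981 × 0.13148 = 0.02364 m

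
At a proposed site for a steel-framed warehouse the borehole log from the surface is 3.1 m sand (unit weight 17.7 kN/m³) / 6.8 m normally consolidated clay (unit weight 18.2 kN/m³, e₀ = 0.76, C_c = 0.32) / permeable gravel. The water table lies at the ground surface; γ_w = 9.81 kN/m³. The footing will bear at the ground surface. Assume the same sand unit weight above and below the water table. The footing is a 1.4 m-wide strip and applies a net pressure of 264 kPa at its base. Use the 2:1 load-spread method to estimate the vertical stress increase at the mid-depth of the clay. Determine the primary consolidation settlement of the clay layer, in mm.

Mid-depth of clay below the ground surface: z = 3.1 + 6.8/2 = 6.5 m.
Total vertical stress at mid-clay: σ_v = 17.7×3.1 + 18.2×3.4 = 116.75 kPa.
Pore pressure: u = 9.81×(6.5 − 0) = 63.765 kPa.
Initial effective stress: σ'_0 = σ_v − u = 116.75 − 63.765 = 52.985 kPa.
Stress increase at mid-clay by the 2:1 spreading method:
Δσ = qB/(B+z) = 264×1.4/(1.4+6.5) = 46.785 kPa
Final effective stress: σ'_f = σ'_0 + Δσ = 52.985 + 46.785 = 99.77 kPa.
Normally consolidated clay, so the full stress increment lies on the virgin compression line:
S_c = C_c·H/(1+e₀)·log₁₀(σ'_f/σ'_0) = 0.32×6.8/(1+0.76)×log₁₀(99.77/52.985)
    = 1.2364 × 0.27485 = 0.3398 m

S_c ≈ 340 mm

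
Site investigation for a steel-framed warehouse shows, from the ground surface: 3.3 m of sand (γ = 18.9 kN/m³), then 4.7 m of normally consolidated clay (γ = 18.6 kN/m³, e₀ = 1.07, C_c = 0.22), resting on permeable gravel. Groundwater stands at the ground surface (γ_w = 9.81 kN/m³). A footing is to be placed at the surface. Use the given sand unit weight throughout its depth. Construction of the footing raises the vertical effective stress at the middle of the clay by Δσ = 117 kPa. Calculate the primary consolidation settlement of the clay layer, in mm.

Mid-depth of clay below the ground surface: z = 3.3 + 4.7/2 = 5.65 m.
Total vertical stress at mid-clay: σ_v = 18.9×3.3 + 18.6×2.35 = 106.08 kPa.
Pore pressure: u = 9.81×(5.65 − 0) = 55.427 kPa.
Initial effective stress: σ'_0 = σ_v − u = 106.08 − 55.427 = 50.653 kPa.
Final effective stress: σ'_f = σ'_0 + Δσ = 50.653 + 117 = 167.65 kPa.
Normally consolidated clay, so the full stress increment lies on the virgin compression line:
S_c = C_c·H/(1+e₀)·log₁₀(σ'_f/σ'_0) = 0.22×4.7/(1+1.07)×log₁₀(167.65/50.653)
    = 0.49952 × 0.5198 = 0.2597 m

S_c ≈ 260 mm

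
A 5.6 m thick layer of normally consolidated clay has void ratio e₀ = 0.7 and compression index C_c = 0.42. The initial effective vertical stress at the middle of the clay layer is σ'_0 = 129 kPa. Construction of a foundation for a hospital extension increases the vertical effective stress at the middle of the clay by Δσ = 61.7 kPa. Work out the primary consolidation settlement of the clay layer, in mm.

S_c ≈ 235 mm

Final effective stress: σ'_f = σ'_0 + Δσ = 129 + 61.7 = 190.7 kPa.
Normally consolidated clay, so the full stress increment lies on the virgin compression line:
S_c = C_c·H/(1+e₀)·log₁₀(σ'_f/σ'_0) = 0.42×5.6/(1+0.7)×log₁₀(190.7/129)
    = 1.3835 × 0.16976 = 0.2349 m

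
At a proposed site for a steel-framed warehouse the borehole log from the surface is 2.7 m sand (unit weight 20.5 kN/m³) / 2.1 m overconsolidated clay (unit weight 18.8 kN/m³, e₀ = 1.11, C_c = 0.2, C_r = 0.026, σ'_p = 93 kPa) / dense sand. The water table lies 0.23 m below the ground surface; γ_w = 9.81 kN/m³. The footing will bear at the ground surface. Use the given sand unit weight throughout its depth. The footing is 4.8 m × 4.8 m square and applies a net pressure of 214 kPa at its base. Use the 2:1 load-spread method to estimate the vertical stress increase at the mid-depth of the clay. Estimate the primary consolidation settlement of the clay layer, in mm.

Mid-depth of clay below the ground surface: z = 2.7 + 2.1/2 = 3.75 m.
Total vertical stress at mid-clay: σ_v = 20.5×2.7 + 18.8×1.05 = 75.09 kPa.
Pore pressure: u = 9.81×(3.75 − 0.23) = 34.531 kPa.
Initial effective stress: σ'_0 = σ_v − u = 75.09 − 34.531 = 40.559 kPa.
Stress increase at mid-clay by the 2:1 spreading method:
Δσ = qBL/((B+z)(L+z)) = 214×4.8×4.8/((4.8+3.75)(4.8+3.75)) = 67.447 kPa
Final effective stress: σ'_f = 40.559 + 67.447 = 108.01 kPa.
σ'_f = 108.01 > σ'_p = 93 kPa, so the stress path crosses the preconsolidation pressure — recompression up to σ'_p, then virgin compression beyond:
S_c = H/(1+e₀)·[C_r·log₁₀(σ'_p/σ'_0) + C_c·log₁₀(σ'_f/σ'_p)]
    = 2.1/2.11 × [0.026×log₁₀(93/40.559) + 0.2×log₁₀(108.01/93)]
    = 0.99526 × [0.0093703 + 0.012996] = 0.02226 m

S_c ≈ 22.3 mm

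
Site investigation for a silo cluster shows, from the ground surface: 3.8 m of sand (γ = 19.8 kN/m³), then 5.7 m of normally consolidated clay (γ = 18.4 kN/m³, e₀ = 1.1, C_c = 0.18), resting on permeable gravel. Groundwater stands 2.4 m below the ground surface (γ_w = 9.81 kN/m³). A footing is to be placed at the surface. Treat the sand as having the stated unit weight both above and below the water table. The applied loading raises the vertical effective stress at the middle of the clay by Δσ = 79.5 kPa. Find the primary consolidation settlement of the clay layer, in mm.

Mid-depth of clay below the ground surface: z = 3.8 + 5.7/2 = 6.65 m.
Total vertical stress at mid-clay: σ_v = 19.8×3.8 + 18.4×2.85 = 127.68 kPa.
Pore pressure: u = 9.81×(6.65 − 2.4) = 41.693 kPa.
Initial effective stress: σ'_0 = σ_v − u = 127.68 − 41.693 = 85.987 kPa.
Final effective stress: σ'_f = σ'_0 + Δσ = 85.987 + 79.5 = 165.49 kPa.
Normally consolidated clay, so the full stress increment lies on the virgin compression line:
S_c = C_c·H/(1+e₀)·log₁₀(σ'_f/σ'_0) = 0.18×5.7/(1+1.1)×log₁₀(165.49/85.987)
    = 0.48857 × 0.28434 = 0.1389 m

S_c ≈ 139 mm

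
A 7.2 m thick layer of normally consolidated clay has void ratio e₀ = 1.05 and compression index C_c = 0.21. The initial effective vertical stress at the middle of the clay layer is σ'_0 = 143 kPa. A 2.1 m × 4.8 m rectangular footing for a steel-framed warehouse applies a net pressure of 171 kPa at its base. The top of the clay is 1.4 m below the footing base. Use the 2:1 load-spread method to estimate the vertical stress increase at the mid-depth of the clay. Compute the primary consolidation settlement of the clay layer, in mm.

S_c ≈ 51.2 mm

Mid-depth of clay below the footing base: z = 1.4 + 7.2/2 = 5 m.
Stress increase at mid-clay by the 2:1 spreading method:
Δσ = qBL/((B+z)(L+z)) = 171×2.1×4.8/((2.1+5)(4.8+5)) = 24.773 kPa
Final effective stress: σ'_f = σ'_0 + Δσ = 143 + 24.773 = 167.77 kPa.
Normally consolidated clay, so the full stress increment lies on the virgin compression line:
S_c = C_c·H/(1+e₀)·log₁₀(σ'_f/σ'_0) = 0.21×7.2/(1+1.05)×log₁₀(167.77/143)
    = 0.73756 × 0.069378 = 0.05117 m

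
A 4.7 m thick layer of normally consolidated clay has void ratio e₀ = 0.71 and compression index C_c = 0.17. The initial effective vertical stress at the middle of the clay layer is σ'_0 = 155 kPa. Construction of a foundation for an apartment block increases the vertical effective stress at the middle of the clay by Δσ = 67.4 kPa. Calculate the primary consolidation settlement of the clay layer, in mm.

S_c ≈ 73.3 mm

Final effective stress: σ'_f = σ'_0 + Δσ = 155 + 67.4 = 222.4 kPa.
Normally consolidated clay, so the full stress increment lies on the virgin compression line:
S_c = C_c·H/(1+e₀)·log₁₀(σ'_f/σ'_0) = 0.17×4.7/(1+0.71)×log₁₀(222.4/155)
    = 0.46725 × 0.1568 = 0.07326 m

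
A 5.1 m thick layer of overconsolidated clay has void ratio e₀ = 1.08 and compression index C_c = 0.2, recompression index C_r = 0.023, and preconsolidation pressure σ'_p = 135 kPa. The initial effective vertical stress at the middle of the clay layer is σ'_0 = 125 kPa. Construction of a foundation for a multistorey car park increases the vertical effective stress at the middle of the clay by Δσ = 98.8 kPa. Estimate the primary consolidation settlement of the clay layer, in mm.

Final effective stress: σ'_f = 125 + 98.8 = 223.8 kPa.
σ'_f = 223.8 > σ'_p = 135 kPa, so the stress path crosses the preconsolidation pressure — recompression up to σ'_p, then virgin compression beyond:
S_c = H/(1+e₀)·[C_r·log₁₀(σ'_p/σ'_0) + C_c·log₁₀(σ'_f/σ'_p)]
    = 5.1/2.08 × [0.023×log₁₀(135/125) + 0.2×log₁₀(223.8/135)]
    = 2.4519 × [0.00076875 + 0.043905] = 0.1095 m

S_c ≈ 110 mm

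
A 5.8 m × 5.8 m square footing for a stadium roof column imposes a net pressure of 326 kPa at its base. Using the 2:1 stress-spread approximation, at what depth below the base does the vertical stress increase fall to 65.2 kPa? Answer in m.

z ≈ 7.17 m

2:1 spreading — at depth z the loaded area has grown by z in each plan dimension:
qB²/(B+z)² = Δσ_z ⇒ z = B(√(q/Δσ_z) − 1) = 5.8×(√(326/65.2) − 1) = 7.169 m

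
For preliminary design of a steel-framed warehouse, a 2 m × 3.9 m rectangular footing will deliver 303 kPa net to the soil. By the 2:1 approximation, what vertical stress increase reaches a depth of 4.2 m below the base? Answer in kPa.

By the 2:1 method the load spreads at 1 horizontal : 2 vertical, so at depth z the loaded area has grown by z in each plan dimension:
Δσ = qBL/((B+z)(L+z)) = 303×2×3.9/((2+4.2)(3.9+4.2)) = 47.061 kPa

Δσ_z ≈ 47.1 kPa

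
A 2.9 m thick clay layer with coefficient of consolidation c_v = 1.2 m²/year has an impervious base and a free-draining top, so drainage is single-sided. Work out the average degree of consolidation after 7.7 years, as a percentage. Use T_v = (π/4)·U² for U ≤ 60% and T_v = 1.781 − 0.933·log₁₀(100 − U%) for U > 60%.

U ≈ 94.6 %

Drainage path length: H_d = H = 2.9 m (single drainage).
T_v = c_v·t/H_d² = 1.2×7.7/2.9² = 1.0987.
T_v = 1.0987 corresponds to the U > 60% branch:
U = 1 − 10^((1.781 − T_v)/0.933)/100 = 0.9461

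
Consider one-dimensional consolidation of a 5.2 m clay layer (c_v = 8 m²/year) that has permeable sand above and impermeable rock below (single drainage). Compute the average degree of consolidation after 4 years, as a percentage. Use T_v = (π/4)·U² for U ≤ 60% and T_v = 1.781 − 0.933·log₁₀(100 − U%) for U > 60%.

U ≈ 95.6 %

Drainage path length: H_d = H = 5.2 m (single drainage).
T_v = c_v·t/H_d² = 8×4/5.2² = 1.1834.
T_v = 1.1834 corresponds to the U > 60% branch:
U = 1 − 10^((1.781 − T_v)/0.933)/100 = 0.9563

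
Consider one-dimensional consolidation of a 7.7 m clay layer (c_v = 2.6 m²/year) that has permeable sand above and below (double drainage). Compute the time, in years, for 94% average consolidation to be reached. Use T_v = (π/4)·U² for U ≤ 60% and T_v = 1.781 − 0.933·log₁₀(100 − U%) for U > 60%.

Drainage path length: H_d = H/2 = 3.85 m (double drainage).
U > 60%: T_v = 1.781 − 0.933·log₁₀(100 − 94) = 1.055.
t = T_v·H_d²/c_v = 1.055×3.85²/2.6 = 6.015 years.

t ≈ 6.01 years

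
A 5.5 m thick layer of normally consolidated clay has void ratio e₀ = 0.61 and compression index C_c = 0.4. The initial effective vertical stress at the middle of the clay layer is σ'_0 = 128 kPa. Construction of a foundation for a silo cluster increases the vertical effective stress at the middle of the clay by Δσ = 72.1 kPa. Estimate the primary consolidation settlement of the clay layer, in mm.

Final effective stress: σ'_f = σ'_0 + Δσ = 128 + 72.1 = 200.1 kPa.
Normally consolidated clay, so the full stress increment lies on the virgin compression line:
S_c = C_c·H/(1+e₀)·log₁₀(σ'_f/σ'_0) = 0.4×5.5/(1+0.61)×log₁₀(200.1/128)
    = 1.3665 × 0.19404 = 0.2652 m

S_c ≈ 265 mm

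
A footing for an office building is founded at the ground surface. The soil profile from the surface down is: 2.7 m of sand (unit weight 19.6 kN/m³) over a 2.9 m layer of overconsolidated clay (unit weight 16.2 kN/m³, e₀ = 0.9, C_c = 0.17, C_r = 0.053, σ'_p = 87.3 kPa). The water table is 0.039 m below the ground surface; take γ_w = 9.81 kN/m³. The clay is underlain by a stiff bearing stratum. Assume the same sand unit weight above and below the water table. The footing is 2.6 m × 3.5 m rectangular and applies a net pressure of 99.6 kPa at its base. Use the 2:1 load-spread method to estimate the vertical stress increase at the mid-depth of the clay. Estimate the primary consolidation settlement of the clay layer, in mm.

S_c ≈ 13.9 mm

Mid-depth of clay below the ground surface: z = 2.7 + 2.9/2 = 4.15 m.
Total vertical stress at mid-clay: σ_v = 19.6×2.7 + 16.2×1.45 = 76.41 kPa.
Pore pressure: u = 9.81×(4.15 − 0.039) = 40.329 kPa.
Initial effective stress: σ'_0 = σ_v − u = 76.41 − 40.329 = 36.081 kPa.
Stress increase at mid-clay by the 2:1 spreading method:
Δσ = qBL/((B+z)(L+z)) = 99.6×2.6×3.5/((2.6+4.15)(3.5+4.15)) = 17.552 kPa
Final effective stress: σ'_f = 36.081 + 17.552 = 53.633 kPa.
σ'_f = 53.633 ≤ σ'_p = 87.3 kPa, so the clay remains overconsolidated and only the recompression index applies:
S_c = C_r·H/(1+e₀)·log₁₀(σ'_f/σ'_0) = 0.053×2.9/1.9×log₁₀(53.633/36.081)
    = 0.080894 × 0.17215 = 0.01393 m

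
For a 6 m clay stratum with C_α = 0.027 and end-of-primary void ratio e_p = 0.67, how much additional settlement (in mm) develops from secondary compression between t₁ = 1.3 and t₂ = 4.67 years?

S_s ≈ 53.9 mm

Secondary compression: S_s = C_α·H/(1+e_p)·log₁₀(t₂/t₁)
S_s = 0.027×6/(1+0.67)×log₁₀(4.67/1.3)
    = 0.09701 × 0.5554 = 0.05387 m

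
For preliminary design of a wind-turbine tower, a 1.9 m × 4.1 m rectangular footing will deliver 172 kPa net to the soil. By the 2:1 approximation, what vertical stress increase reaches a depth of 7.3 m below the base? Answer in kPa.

By the 2:1 method the load spreads at 1 horizontal : 2 vertical, so at depth z the loaded area has grown by z in each plan dimension:
Δσ = qBL/((B+z)(L+z)) = 172×1.9×4.1/((1.9+7.3)(4.1+7.3)) = 12.775 kPa

Δσ_z ≈ 12.8 kPa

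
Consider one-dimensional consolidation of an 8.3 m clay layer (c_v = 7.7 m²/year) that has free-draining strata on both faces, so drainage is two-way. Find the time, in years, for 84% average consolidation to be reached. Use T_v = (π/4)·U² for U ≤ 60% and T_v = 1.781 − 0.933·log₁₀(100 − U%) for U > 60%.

t ≈ 1.47 years

Drainage path length: H_d = H/2 = 4.15 m (double drainage).
U > 60%: T_v = 1.781 − 0.933·log₁₀(100 − 84) = 0.65756.
t = T_v·H_d²/c_v = 0.65756×4.15²/7.7 = 1.471 years.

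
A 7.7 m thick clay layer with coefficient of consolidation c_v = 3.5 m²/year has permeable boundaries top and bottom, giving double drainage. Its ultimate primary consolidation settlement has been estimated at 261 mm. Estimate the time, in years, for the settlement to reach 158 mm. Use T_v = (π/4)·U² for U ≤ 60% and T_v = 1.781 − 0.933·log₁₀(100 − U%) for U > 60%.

t ≈ 1.24 years

Drainage path length: H_d = H/2 = 3.85 m (double drainage).
U = S(t)/S_ult = 158/261 = 0.6054.
U > 60%: T_v = 1.781 − 0.933·log₁₀(100 − 60.536) = 0.29175.
t = T_v·H_d²/c_v = 0.29175×3.85²/3.5 = 1.236 years.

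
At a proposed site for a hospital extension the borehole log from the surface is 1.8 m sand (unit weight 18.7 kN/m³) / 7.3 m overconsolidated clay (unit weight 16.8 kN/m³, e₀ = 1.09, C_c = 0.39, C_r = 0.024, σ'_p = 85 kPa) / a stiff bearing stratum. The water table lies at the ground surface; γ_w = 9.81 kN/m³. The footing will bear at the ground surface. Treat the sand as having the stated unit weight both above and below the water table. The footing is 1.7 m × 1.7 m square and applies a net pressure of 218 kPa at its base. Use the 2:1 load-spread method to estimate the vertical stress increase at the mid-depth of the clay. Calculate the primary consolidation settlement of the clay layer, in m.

Mid-depth of clay below the ground surface: z = 1.8 + 7.3/2 = 5.45 m.
Total vertical stress at mid-clay: σ_v = 18.7×1.8 + 16.8×3.65 = 94.98 kPa.
Pore pressure: u = 9.81×(5.45 − 0) = 53.465 kPa.
Initial effective stress: σ'_0 = σ_v − u = 94.98 − 53.465 = 41.515 kPa.
Stress increase at mid-clay by the 2:1 spreading method:
Δσ = qBL/((B+z)(L+z)) = 218×1.7×1.7/((1.7+5.45)(1.7+5.45)) = 12.324 kPa
Final effective stress: σ'_f = 41.515 + 12.324 = 53.839 kPa.
σ'_f = 53.839 ≤ σ'_p = 85 kPa, so the clay remains overconsolidated and only the recompression index applies:
S_c = C_r·H/(1+e₀)·log₁₀(σ'_f/σ'_0) = 0.024×7.3/2.09×log₁₀(53.839/41.515)
    = 0.083827 × 0.11289 = 0.009463 m

S_c ≈ 0.00946 m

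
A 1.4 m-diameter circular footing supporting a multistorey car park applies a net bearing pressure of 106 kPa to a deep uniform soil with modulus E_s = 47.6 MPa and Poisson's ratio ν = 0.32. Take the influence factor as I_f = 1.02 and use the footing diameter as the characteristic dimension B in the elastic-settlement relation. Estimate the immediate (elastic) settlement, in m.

S_e ≈ 0.00285 m

Immediate (elastic) settlement: S_e = q·B·(1−ν²)/E_s · I_f.
E_s = 47.6 MPa = 47600 kPa.
S_e = 106 × 1.4 × (1 − 0.32²) / 47600 × 1.02
    = 106 × 1.4 × 0.8976 / 47600 × 1.02
    = 0.002854 m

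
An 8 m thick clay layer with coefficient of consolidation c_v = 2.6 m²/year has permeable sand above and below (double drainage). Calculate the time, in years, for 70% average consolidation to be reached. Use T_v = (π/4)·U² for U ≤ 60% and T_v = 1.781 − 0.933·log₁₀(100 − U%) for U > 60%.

Drainage path length: H_d = H/2 = 4 m (double drainage).
U > 60%: T_v = 1.781 − 0.933·log₁₀(100 − 70) = 0.40285.
t = T_v·H_d²/c_v = 0.40285×4²/2.6 = 2.479 years.

t ≈ 2.48 years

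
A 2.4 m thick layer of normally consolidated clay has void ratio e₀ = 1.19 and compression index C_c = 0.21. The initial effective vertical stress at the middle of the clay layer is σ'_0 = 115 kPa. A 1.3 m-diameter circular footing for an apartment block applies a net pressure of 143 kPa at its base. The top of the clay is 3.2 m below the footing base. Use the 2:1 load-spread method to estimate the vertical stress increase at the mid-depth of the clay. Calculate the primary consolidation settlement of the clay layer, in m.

S_c ≈ 0.00627 m

Mid-depth of clay below the footing base: z = 3.2 + 2.4/2 = 4.4 m.
Stress increase at mid-clay by the 2:1 spreading method:
Δσ ≈ qD²/(D+z)² = 143×1.3²/(1.3+4.4)² = 7.4383 kPa
Final effective stress: σ'_f = σ'_0 + Δσ = 115 + 7.4383 = 122.44 kPa.
Normally consolidated clay, so the full stress increment lies on the virgin compression line:
S_c = C_c·H/(1+e₀)·log₁₀(σ'_f/σ'_0) = 0.21×2.4/(1+1.19)×log₁₀(122.44/115)
    = 0.23014 × 0.027225 = 0.006266 m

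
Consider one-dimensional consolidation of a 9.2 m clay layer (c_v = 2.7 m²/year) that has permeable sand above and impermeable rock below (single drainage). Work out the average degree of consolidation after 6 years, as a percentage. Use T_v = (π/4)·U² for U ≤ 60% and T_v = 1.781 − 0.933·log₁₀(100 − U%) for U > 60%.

Drainage path length: H_d = H = 9.2 m (single drainage).
T_v = c_v·t/H_d² = 2.7×6/9.2² = 0.1914.
T_v = 0.1914 corresponds to the U ≤ 60% branch:
U = √(4T_v/π) = 0.4937

U ≈ 49.4 %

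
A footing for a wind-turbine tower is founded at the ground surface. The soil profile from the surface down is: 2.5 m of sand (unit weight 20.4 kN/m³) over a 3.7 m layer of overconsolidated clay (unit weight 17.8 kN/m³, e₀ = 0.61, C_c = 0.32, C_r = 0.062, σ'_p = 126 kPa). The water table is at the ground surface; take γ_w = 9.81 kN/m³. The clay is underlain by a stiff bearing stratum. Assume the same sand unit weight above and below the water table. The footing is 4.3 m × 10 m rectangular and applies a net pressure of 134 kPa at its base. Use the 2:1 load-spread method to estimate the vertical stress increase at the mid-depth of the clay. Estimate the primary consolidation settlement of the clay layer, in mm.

Mid-depth of clay below the ground surface: z = 2.5 + 3.7/2 = 4.35 m.
Total vertical stress at mid-clay: σ_v = 20.4×2.5 + 17.8×1.85 = 83.93 kPa.
Pore pressure: u = 9.81×(4.35 − 0) = 42.673 kPa.
Initial effective stress: σ'_0 = σ_v − u = 83.93 − 42.673 = 41.257 kPa.
Stress increase at mid-clay by the 2:1 spreading method:
Δσ = qBL/((B+z)(L+z)) = 134×4.3×10/((4.3+4.35)(10+4.35)) = 46.42 kPa
Final effective stress: σ'_f = 41.257 + 46.42 = 87.677 kPa.
σ'_f = 87.677 ≤ σ'_p = 126 kPa, so the clay remains overconsolidated and only the recompression index applies:
S_c = C_r·H/(1+e₀)·log₁₀(σ'_f/σ'_0) = 0.062×3.7/1.61×log₁₀(87.677/41.257)
    = 0.14248 × 0.32739 = 0.04665 m

S_c ≈ 46.6 mm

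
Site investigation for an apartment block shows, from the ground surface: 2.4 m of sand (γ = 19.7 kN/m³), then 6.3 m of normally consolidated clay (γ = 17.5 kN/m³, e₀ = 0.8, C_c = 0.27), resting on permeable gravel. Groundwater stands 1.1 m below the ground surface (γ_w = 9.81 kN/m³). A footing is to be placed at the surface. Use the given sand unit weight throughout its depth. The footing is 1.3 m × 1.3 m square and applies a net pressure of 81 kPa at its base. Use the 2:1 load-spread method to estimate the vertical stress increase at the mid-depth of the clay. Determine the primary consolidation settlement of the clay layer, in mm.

Mid-depth of clay below the ground surface: z = 2.4 + 6.3/2 = 5.55 m.
Total vertical stress at mid-clay: σ_v = 19.7×2.4 + 17.5×3.15 = 102.41 kPa.
Pore pressure: u = 9.81×(5.55 − 1.1) = 43.655 kPa.
Initial effective stress: σ'_0 = σ_v − u = 102.41 − 43.655 = 58.755 kPa.
Stress increase at mid-clay by the 2:1 spreading method:
Δσ = qBL/((B+z)(L+z)) = 81×1.3×1.3/((1.3+5.55)(1.3+5.55)) = 2.9174 kPa
Final effective stress: σ'_f = σ'_0 + Δσ = 58.755 + 2.9174 = 61.672 kPa.
Normally consolidated clay, so the full stress increment lies on the virgin compression line:
S_c = C_c·H/(1+e₀)·log₁₀(σ'_f/σ'_0) = 0.27×6.3/(1+0.8)×log₁₀(61.672/58.755)
    = 0.945 × 0.021043 = 0.01989 m

S_c ≈ 19.9 mm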